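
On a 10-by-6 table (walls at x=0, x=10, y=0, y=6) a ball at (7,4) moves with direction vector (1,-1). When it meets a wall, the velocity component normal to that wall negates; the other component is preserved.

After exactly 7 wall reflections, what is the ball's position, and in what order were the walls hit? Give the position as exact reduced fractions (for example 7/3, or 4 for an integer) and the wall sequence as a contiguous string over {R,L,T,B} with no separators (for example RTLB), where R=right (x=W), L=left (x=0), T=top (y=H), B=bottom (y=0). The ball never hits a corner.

Final position: (10,5)
Wall sequence: RBTLBTR

1. t=3 → R at (10,1); v=(-1,-1)
2. t=1 → B at (9,0); v=(-1,1)
3. t=6 → T at (3,6); v=(-1,-1)
4. t=3 → L at (0,3); v=(1,-1)
5. t=3 → B at (3,0); v=(1,1)
6. t=6 → T at (9,6); v=(1,-1)
7. t=1 → R at (10,5); v=(-1,-1)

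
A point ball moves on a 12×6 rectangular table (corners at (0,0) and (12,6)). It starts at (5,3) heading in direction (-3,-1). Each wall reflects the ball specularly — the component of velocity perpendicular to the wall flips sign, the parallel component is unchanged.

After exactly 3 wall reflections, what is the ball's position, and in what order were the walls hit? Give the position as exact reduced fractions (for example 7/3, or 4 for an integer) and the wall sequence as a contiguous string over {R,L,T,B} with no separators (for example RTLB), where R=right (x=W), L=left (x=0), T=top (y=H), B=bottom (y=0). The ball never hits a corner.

Final position: (12,8/3)
Wall sequence: LBR

1. t=5/3 → L at (0,4/3); v=(3,-1)
2. t=4/3 → B at (4,0); v=(3,1)
3. t=8/3 → R at (12,8/3); v=(-3,1)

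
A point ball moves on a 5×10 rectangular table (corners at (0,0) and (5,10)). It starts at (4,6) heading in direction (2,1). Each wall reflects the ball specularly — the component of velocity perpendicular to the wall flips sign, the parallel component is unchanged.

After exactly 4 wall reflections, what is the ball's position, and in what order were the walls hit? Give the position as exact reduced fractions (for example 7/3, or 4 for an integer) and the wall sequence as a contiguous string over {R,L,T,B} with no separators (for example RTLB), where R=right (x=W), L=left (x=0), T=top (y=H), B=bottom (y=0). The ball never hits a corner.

1. t=1/2 → R at (5,13/2); v=(-2,1)
2. t=5/2 → L at (0,9); v=(2,1)
3. t=1 → T at (2,10); v=(2,-1)
4. t=3/2 → R at (5,17/2); v=(-2,-1)

Final position: (5,17/2)
Wall sequence: RLTR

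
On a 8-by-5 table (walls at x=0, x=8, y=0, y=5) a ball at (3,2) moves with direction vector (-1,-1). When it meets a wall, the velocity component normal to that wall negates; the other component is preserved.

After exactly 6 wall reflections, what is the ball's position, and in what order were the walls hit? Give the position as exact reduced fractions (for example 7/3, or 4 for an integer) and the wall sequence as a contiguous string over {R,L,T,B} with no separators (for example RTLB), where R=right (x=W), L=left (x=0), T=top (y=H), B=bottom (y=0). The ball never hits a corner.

1. t=2 → B at (1,0); v=(-1,1)
2. t=1 → L at (0,1); v=(1,1)
3. t=4 → T at (4,5); v=(1,-1)
4. t=4 → R at (8,1); v=(-1,-1)
5. t=1 → B at (7,0); v=(-1,1)
6. t=5 → T at (2,5); v=(-1,-1)

Final position: (2,5)
Wall sequence: BLTRBT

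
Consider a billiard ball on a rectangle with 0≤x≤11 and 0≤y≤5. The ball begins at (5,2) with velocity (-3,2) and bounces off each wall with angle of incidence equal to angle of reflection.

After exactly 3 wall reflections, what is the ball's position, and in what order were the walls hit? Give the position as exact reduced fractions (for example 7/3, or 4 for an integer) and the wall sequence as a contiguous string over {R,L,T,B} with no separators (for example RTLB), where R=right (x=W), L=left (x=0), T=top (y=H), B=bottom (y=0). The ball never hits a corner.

Final position: (7,0)
Wall sequence: TLB

1. t=3/2 → T at (1/2,5); v=(-3,-2)
2. t=1/6 → L at (0,14/3); v=(3,-2)
3. t=7/3 → B at (7,0); v=(3,2)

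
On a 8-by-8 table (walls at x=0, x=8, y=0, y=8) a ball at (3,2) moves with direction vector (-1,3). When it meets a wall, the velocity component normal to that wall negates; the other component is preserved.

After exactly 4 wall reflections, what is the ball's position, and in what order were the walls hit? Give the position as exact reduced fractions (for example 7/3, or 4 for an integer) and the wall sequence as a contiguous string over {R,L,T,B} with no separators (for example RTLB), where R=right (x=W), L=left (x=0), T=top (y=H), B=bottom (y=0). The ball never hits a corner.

1. t=2 → T at (1,8); v=(-1,-3)
2. t=1 → L at (0,5); v=(1,-3)
3. t=5/3 → B at (5/3,0); v=(1,3)
4. t=8/3 → T at (13/3,8); v=(1,-3)

Final position: (13/3,8)
Wall sequence: TLBT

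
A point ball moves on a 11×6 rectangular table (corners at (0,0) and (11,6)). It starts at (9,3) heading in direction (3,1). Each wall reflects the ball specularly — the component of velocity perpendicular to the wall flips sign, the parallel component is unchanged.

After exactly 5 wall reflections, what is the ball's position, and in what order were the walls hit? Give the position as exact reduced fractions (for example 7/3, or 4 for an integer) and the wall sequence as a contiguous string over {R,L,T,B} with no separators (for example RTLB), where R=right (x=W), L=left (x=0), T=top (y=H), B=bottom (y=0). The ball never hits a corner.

Final position: (8,0)
Wall sequence: RTLRB

1. t=2/3 → R at (11,11/3); v=(-3,1)
2. t=7/3 → T at (4,6); v=(-3,-1)
3. t=4/3 → L at (0,14/3); v=(3,-1)
4. t=11/3 → R at (11,1); v=(-3,-1)
5. t=1 → B at (8,0); v=(-3,1)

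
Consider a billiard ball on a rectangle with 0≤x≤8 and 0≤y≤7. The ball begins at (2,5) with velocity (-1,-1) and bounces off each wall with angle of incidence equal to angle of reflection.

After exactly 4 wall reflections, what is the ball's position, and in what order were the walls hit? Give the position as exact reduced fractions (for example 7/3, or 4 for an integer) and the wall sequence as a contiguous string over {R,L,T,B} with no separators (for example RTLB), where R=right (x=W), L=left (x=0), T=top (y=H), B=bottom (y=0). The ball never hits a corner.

Final position: (6,7)
Wall sequence: LBRT

1. t=2 → L at (0,3); v=(1,-1)
2. t=3 → B at (3,0); v=(1,1)
3. t=5 → R at (8,5); v=(-1,1)
4. t=2 → T at (6,7); v=(-1,-1)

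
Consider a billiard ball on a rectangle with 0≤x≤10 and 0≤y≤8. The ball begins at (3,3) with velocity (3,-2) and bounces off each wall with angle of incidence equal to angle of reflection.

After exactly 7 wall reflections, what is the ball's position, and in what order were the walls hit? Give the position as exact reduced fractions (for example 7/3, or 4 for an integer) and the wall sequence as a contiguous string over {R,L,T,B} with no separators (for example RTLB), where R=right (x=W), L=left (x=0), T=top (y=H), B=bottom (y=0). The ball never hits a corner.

1. t=3/2 → B at (15/2,0); v=(3,2)
2. t=5/6 → R at (10,5/3); v=(-3,2)
3. t=19/6 → T at (1/2,8); v=(-3,-2)
4. t=1/6 → L at (0,23/3); v=(3,-2)
5. t=10/3 → R at (10,1); v=(-3,-2)
6. t=1/2 → B at (17/2,0); v=(-3,2)
7. t=17/6 → L at (0,17/3); v=(3,2)

Final position: (0,17/3)
Wall sequence: BRTLRBL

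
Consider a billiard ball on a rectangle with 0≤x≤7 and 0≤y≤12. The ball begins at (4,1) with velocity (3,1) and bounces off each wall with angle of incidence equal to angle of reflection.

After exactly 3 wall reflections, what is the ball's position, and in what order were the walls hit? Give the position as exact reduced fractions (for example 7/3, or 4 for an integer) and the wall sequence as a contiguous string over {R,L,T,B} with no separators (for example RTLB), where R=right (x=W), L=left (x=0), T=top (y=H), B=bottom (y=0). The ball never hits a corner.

Final position: (7,20/3)
Wall sequence: RLR

1. t=1 → R at (7,2); v=(-3,1)
2. t=7/3 → L at (0,13/3); v=(3,1)
3. t=7/3 → R at (7,20/3); v=(-3,1)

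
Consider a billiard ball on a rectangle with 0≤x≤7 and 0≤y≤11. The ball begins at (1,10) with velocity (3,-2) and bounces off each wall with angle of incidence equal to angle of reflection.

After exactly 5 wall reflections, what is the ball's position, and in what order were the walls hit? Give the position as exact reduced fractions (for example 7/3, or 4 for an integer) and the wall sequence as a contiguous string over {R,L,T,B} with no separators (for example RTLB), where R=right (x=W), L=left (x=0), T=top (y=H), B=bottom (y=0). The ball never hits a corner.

1. t=2 → R at (7,6); v=(-3,-2)
2. t=7/3 → L at (0,4/3); v=(3,-2)
3. t=2/3 → B at (2,0); v=(3,2)
4. t=5/3 → R at (7,10/3); v=(-3,2)
5. t=7/3 → L at (0,8); v=(3,2)

Final position: (0,8)
Wall sequence: RLBRL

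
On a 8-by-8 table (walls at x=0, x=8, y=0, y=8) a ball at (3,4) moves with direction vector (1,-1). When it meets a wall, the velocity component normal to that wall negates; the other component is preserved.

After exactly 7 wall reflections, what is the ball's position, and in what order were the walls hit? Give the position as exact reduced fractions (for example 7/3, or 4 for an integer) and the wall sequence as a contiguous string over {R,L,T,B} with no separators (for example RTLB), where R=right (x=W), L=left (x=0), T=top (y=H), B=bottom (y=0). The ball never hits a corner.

Final position: (1,8)
Wall sequence: BRTLBRT

1. t=4 → B at (7,0); v=(1,1)
2. t=1 → R at (8,1); v=(-1,1)
3. t=7 → T at (1,8); v=(-1,-1)
4. t=1 → L at (0,7); v=(1,-1)
5. t=7 → B at (7,0); v=(1,1)
6. t=1 → R at (8,1); v=(-1,1)
7. t=7 → T at (1,8); v=(-1,-1)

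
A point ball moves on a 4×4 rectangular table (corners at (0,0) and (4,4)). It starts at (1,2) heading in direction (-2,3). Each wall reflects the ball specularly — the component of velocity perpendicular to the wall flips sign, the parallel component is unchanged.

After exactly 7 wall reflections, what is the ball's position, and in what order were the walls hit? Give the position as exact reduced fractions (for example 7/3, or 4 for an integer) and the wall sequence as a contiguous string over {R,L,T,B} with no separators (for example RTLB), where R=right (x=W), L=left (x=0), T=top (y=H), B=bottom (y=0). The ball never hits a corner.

Final position: (1/3,0)
Wall sequence: LTBRTLB

1. t=1/2 → L at (0,7/2); v=(2,3)
2. t=1/6 → T at (1/3,4); v=(2,-3)
3. t=4/3 → B at (3,0); v=(2,3)
4. t=1/2 → R at (4,3/2); v=(-2,3)
5. t=5/6 → T at (7/3,4); v=(-2,-3)
6. t=7/6 → L at (0,1/2); v=(2,-3)
7. t=1/6 → B at (1/3,0); v=(2,3)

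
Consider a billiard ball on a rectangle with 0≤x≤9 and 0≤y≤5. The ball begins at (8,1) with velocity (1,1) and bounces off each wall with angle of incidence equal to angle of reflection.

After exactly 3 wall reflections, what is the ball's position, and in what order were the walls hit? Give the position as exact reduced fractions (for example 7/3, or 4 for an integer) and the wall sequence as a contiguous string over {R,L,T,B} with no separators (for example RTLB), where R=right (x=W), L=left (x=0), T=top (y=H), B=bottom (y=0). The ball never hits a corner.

1. t=1 → R at (9,2); v=(-1,1)
2. t=3 → T at (6,5); v=(-1,-1)
3. t=5 → B at (1,0); v=(-1,1)

Final position: (1,0)
Wall sequence: RTB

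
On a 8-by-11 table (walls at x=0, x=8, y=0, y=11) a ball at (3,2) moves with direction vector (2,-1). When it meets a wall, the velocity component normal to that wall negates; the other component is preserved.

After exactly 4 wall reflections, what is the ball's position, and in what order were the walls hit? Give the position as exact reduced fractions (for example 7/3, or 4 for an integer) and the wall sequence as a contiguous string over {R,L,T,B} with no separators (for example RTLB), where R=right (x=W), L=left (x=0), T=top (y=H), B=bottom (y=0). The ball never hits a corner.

Final position: (8,17/2)
Wall sequence: BRLR

1. t=2 → B at (7,0); v=(2,1)
2. t=1/2 → R at (8,1/2); v=(-2,1)
3. t=4 → L at (0,9/2); v=(2,1)
4. t=4 → R at (8,17/2); v=(-2,1)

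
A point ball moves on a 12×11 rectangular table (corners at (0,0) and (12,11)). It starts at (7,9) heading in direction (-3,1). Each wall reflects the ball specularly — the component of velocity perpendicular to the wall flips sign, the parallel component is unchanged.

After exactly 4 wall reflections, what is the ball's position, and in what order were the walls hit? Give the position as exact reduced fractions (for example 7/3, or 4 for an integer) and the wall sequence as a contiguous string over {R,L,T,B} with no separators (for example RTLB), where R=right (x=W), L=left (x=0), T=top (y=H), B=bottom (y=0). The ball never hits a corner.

Final position: (0,8/3)
Wall sequence: TLRL

1. t=2 → T at (1,11); v=(-3,-1)
2. t=1/3 → L at (0,32/3); v=(3,-1)
3. t=4 → R at (12,20/3); v=(-3,-1)
4. t=4 → L at (0,8/3); v=(3,-1)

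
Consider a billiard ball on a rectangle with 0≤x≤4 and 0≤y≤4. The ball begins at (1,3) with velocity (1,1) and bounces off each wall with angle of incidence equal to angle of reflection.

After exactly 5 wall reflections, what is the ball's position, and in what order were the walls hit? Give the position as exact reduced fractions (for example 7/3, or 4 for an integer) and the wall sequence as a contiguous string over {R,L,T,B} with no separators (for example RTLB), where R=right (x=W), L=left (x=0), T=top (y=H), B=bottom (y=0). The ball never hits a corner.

Final position: (2,4)
Wall sequence: TRBLT

1. t=1 → T at (2,4); v=(1,-1)
2. t=2 → R at (4,2); v=(-1,-1)
3. t=2 → B at (2,0); v=(-1,1)
4. t=2 → L at (0,2); v=(1,1)
5. t=2 → T at (2,4); v=(1,-1)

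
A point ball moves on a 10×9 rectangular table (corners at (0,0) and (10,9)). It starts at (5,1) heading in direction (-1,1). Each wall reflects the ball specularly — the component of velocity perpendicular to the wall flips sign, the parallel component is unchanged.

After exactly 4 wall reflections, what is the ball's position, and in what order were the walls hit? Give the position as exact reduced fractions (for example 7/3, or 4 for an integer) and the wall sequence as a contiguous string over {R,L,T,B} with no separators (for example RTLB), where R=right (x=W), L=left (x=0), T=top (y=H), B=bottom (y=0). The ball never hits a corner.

Final position: (8,0)
Wall sequence: LTRB

1. t=5 → L at (0,6); v=(1,1)
2. t=3 → T at (3,9); v=(1,-1)
3. t=7 → R at (10,2); v=(-1,-1)
4. t=2 → B at (8,0); v=(-1,1)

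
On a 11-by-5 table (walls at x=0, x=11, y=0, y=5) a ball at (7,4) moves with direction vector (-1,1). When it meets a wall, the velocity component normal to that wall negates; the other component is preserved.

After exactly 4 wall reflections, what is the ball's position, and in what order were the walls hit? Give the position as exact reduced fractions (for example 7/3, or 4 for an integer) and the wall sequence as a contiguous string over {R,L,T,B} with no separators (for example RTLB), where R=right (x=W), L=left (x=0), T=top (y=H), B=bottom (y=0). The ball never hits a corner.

1. t=1 → T at (6,5); v=(-1,-1)
2. t=5 → B at (1,0); v=(-1,1)
3. t=1 → L at (0,1); v=(1,1)
4. t=4 → T at (4,5); v=(1,-1)

Final position: (4,5)
Wall sequence: TBLT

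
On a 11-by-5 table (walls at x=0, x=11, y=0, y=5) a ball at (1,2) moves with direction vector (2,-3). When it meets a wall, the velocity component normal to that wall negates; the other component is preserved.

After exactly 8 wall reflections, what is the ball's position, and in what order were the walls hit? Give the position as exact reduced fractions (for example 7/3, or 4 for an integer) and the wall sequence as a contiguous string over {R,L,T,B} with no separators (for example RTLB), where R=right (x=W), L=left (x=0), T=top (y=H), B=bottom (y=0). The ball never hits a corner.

Final position: (0,1/2)
Wall sequence: BTBRTBTL

1. t=2/3 → B at (7/3,0); v=(2,3)
2. t=5/3 → T at (17/3,5); v=(2,-3)
3. t=5/3 → B at (9,0); v=(2,3)
4. t=1 → R at (11,3); v=(-2,3)
5. t=2/3 → T at (29/3,5); v=(-2,-3)
6. t=5/3 → B at (19/3,0); v=(-2,3)
7. t=5/3 → T at (3,5); v=(-2,-3)
8. t=3/2 → L at (0,1/2); v=(2,-3)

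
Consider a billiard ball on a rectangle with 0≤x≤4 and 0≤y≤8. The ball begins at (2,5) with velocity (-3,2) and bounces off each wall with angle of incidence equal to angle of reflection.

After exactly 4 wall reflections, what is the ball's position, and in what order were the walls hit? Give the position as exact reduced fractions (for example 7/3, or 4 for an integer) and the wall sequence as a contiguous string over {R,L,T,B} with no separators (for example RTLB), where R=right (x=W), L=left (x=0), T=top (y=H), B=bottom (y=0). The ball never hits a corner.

1. t=2/3 → L at (0,19/3); v=(3,2)
2. t=5/6 → T at (5/2,8); v=(3,-2)
3. t=1/2 → R at (4,7); v=(-3,-2)
4. t=4/3 → L at (0,13/3); v=(3,-2)

Final position: (0,13/3)
Wall sequence: LTRL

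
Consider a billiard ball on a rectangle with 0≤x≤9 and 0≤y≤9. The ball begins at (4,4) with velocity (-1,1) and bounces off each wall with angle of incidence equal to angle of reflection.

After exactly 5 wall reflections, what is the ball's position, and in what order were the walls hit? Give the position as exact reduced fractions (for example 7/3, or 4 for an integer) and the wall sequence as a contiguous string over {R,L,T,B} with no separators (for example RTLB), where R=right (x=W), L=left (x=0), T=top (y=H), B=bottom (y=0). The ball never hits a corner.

Final position: (0,8)
Wall sequence: LTRBL

1. t=4 → L at (0,8); v=(1,1)
2. t=1 → T at (1,9); v=(1,-1)
3. t=8 → R at (9,1); v=(-1,-1)
4. t=1 → B at (8,0); v=(-1,1)
5. t=8 → L at (0,8); v=(1,1)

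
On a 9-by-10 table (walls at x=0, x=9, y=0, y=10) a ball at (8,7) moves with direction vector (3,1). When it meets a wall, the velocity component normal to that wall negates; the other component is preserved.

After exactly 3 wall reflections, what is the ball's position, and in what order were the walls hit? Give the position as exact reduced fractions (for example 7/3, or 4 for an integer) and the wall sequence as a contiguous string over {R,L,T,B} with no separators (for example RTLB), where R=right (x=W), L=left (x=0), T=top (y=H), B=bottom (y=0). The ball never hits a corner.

Final position: (0,29/3)
Wall sequence: RTL

1. t=1/3 → R at (9,22/3); v=(-3,1)
2. t=8/3 → T at (1,10); v=(-3,-1)
3. t=1/3 → L at (0,29/3); v=(3,-1)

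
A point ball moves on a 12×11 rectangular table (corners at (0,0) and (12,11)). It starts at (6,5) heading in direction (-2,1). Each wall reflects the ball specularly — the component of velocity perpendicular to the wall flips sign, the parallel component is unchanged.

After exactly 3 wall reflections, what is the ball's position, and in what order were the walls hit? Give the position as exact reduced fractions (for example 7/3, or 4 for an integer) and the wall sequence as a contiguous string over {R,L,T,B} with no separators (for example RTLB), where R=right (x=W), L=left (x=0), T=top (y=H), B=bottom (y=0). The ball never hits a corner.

Final position: (12,8)
Wall sequence: LTR

1. t=3 → L at (0,8); v=(2,1)
2. t=3 → T at (6,11); v=(2,-1)
3. t=3 → R at (12,8); v=(-2,-1)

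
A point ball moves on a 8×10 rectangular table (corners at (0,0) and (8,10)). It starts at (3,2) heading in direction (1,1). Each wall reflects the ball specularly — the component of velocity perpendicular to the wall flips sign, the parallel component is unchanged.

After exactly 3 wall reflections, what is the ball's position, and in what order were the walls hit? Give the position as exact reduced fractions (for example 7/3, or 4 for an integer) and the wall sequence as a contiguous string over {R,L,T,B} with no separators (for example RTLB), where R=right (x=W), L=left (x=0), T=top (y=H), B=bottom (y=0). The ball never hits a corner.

Final position: (0,5)
Wall sequence: RTL

1. t=5 → R at (8,7); v=(-1,1)
2. t=3 → T at (5,10); v=(-1,-1)
3. t=5 → L at (0,5); v=(1,-1)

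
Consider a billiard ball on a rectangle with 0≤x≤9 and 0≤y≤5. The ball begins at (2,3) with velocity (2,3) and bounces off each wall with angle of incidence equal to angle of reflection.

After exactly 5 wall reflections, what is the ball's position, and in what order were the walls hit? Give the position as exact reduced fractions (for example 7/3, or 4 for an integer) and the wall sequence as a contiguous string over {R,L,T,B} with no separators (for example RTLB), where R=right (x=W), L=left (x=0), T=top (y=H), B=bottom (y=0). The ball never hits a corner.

1. t=2/3 → T at (10/3,5); v=(2,-3)
2. t=5/3 → B at (20/3,0); v=(2,3)
3. t=7/6 → R at (9,7/2); v=(-2,3)
4. t=1/2 → T at (8,5); v=(-2,-3)
5. t=5/3 → B at (14/3,0); v=(-2,3)

Final position: (14/3,0)
Wall sequence: TBRTB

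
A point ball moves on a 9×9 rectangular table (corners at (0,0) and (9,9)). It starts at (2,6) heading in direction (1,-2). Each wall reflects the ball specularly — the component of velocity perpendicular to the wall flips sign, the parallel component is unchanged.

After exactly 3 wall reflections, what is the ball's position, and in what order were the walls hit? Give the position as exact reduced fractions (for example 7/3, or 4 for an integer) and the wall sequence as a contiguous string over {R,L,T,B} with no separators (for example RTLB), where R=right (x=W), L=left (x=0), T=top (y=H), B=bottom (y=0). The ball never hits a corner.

Final position: (17/2,9)
Wall sequence: BRT

1. t=3 → B at (5,0); v=(1,2)
2. t=4 → R at (9,8); v=(-1,2)
3. t=1/2 → T at (17/2,9); v=(-1,-2)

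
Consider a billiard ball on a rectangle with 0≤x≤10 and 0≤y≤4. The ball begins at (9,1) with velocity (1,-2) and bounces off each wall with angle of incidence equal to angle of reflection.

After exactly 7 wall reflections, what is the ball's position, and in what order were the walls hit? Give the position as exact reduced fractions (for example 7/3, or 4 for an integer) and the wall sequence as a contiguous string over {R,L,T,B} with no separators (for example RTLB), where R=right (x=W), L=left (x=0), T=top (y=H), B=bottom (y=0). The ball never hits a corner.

Final position: (1/2,4)
Wall sequence: BRTBTBT

1. t=1/2 → B at (19/2,0); v=(1,2)
2. t=1/2 → R at (10,1); v=(-1,2)
3. t=3/2 → T at (17/2,4); v=(-1,-2)
4. t=2 → B at (13/2,0); v=(-1,2)
5. t=2 → T at (9/2,4); v=(-1,-2)
6. t=2 → B at (5/2,0); v=(-1,2)
7. t=2 → T at (1/2,4); v=(-1,-2)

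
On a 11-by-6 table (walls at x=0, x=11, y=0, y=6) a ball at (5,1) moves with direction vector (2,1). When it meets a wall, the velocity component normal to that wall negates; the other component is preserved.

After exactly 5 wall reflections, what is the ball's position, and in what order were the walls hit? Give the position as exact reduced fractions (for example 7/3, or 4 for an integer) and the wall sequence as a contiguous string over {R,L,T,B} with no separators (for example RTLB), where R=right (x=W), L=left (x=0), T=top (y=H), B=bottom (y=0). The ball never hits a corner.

1. t=3 → R at (11,4); v=(-2,1)
2. t=2 → T at (7,6); v=(-2,-1)
3. t=7/2 → L at (0,5/2); v=(2,-1)
4. t=5/2 → B at (5,0); v=(2,1)
5. t=3 → R at (11,3); v=(-2,1)

Final position: (11,3)
Wall sequence: RTLBR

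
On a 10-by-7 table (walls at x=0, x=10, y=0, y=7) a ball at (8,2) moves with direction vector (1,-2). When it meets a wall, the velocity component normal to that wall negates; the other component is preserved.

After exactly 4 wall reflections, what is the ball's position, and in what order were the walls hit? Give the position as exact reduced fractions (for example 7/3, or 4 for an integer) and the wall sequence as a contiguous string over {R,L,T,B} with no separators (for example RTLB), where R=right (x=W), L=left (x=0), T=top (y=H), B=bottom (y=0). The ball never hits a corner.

1. t=1 → B at (9,0); v=(1,2)
2. t=1 → R at (10,2); v=(-1,2)
3. t=5/2 → T at (15/2,7); v=(-1,-2)
4. t=7/2 → B at (4,0); v=(-1,2)

Final position: (4,0)
Wall sequence: BRTB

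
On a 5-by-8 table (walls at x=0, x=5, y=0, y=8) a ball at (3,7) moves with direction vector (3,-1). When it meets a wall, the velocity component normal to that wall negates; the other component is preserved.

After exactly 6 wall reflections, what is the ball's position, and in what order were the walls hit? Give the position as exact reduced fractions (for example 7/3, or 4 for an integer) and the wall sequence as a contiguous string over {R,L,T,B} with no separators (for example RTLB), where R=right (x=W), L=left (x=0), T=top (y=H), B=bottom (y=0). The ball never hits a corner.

1. t=2/3 → R at (5,19/3); v=(-3,-1)
2. t=5/3 → L at (0,14/3); v=(3,-1)
3. t=5/3 → R at (5,3); v=(-3,-1)
4. t=5/3 → L at (0,4/3); v=(3,-1)
5. t=4/3 → B at (4,0); v=(3,1)
6. t=1/3 → R at (5,1/3); v=(-3,1)

Final position: (5,1/3)
Wall sequence: RLRLBR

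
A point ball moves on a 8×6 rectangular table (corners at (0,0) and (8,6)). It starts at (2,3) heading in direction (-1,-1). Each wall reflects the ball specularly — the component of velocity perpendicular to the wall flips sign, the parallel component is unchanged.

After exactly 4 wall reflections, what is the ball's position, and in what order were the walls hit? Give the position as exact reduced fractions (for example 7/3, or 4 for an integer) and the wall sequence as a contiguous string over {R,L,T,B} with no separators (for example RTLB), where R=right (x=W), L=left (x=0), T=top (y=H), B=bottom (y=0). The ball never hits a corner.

Final position: (8,5)
Wall sequence: LBTR

1. t=2 → L at (0,1); v=(1,-1)
2. t=1 → B at (1,0); v=(1,1)
3. t=6 → T at (7,6); v=(1,-1)
4. t=1 → R at (8,5); v=(-1,-1)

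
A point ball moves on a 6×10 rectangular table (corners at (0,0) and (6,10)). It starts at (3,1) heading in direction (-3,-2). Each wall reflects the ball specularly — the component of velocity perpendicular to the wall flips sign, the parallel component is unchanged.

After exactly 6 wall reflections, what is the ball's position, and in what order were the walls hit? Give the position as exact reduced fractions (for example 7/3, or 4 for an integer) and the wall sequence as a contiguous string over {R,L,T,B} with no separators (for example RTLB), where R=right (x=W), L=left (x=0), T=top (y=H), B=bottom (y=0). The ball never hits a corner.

Final position: (6,7)
Wall sequence: BLRLTR

1. t=1/2 → B at (3/2,0); v=(-3,2)
2. t=1/2 → L at (0,1); v=(3,2)
3. t=2 → R at (6,5); v=(-3,2)
4. t=2 → L at (0,9); v=(3,2)
5. t=1/2 → T at (3/2,10); v=(3,-2)
6. t=3/2 → R at (6,7); v=(-3,-2)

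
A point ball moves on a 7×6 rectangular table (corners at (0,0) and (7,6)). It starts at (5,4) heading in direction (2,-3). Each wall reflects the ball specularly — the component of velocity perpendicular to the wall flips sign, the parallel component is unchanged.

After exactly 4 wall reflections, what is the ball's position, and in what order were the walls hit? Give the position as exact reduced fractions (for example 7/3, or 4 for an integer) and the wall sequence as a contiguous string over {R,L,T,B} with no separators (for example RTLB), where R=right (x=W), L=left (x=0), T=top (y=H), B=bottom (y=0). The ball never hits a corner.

1. t=1 → R at (7,1); v=(-2,-3)
2. t=1/3 → B at (19/3,0); v=(-2,3)
3. t=2 → T at (7/3,6); v=(-2,-3)
4. t=7/6 → L at (0,5/2); v=(2,-3)

Final position: (0,5/2)
Wall sequence: RBTL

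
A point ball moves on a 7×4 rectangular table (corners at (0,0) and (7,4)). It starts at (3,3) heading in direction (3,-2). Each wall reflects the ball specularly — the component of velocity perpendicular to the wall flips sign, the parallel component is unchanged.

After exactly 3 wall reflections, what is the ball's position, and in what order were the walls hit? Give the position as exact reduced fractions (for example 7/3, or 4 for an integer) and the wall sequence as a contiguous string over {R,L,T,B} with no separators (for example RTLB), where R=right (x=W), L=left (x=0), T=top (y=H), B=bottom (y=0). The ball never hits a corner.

1. t=4/3 → R at (7,1/3); v=(-3,-2)
2. t=1/6 → B at (13/2,0); v=(-3,2)
3. t=2 → T at (1/2,4); v=(-3,-2)

Final position: (1/2,4)
Wall sequence: RBT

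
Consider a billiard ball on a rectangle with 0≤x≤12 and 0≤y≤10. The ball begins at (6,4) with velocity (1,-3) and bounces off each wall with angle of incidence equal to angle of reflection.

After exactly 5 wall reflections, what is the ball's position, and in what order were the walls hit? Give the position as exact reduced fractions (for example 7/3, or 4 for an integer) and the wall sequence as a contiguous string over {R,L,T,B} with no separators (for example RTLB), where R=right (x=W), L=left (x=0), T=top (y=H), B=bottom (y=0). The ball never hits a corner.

1. t=4/3 → B at (22/3,0); v=(1,3)
2. t=10/3 → T at (32/3,10); v=(1,-3)
3. t=4/3 → R at (12,6); v=(-1,-3)
4. t=2 → B at (10,0); v=(-1,3)
5. t=10/3 → T at (20/3,10); v=(-1,-3)

Final position: (20/3,10)
Wall sequence: BTRBT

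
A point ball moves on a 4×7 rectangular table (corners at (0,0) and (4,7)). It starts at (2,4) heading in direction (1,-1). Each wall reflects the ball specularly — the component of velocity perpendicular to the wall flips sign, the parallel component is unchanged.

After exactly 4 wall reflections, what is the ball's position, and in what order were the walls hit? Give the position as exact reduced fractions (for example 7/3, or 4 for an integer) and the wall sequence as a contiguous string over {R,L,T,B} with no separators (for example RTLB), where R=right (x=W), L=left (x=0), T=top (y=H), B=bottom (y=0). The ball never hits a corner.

1. t=2 → R at (4,2); v=(-1,-1)
2. t=2 → B at (2,0); v=(-1,1)
3. t=2 → L at (0,2); v=(1,1)
4. t=4 → R at (4,6); v=(-1,1)

Final position: (4,6)
Wall sequence: RBLR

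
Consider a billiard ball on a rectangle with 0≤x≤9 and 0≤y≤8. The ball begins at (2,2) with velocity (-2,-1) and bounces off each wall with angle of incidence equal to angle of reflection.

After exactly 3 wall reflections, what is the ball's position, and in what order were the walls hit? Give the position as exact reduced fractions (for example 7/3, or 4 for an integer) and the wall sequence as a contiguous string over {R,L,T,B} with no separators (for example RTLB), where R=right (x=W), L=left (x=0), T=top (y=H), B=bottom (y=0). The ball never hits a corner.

Final position: (9,7/2)
Wall sequence: LBR

1. t=1 → L at (0,1); v=(2,-1)
2. t=1 → B at (2,0); v=(2,1)
3. t=7/2 → R at (9,7/2); v=(-2,1)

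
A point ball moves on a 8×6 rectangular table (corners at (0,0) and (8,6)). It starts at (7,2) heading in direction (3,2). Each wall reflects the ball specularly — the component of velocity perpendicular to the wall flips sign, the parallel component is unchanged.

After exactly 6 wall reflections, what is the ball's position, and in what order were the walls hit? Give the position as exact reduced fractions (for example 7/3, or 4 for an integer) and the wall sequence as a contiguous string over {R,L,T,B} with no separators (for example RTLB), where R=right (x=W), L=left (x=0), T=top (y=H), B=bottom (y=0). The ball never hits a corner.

Final position: (1,6)
Wall sequence: RTLBRT

1. t=1/3 → R at (8,8/3); v=(-3,2)
2. t=5/3 → T at (3,6); v=(-3,-2)
3. t=1 → L at (0,4); v=(3,-2)
4. t=2 → B at (6,0); v=(3,2)
5. t=2/3 → R at (8,4/3); v=(-3,2)
6. t=7/3 → T at (1,6); v=(-3,-2)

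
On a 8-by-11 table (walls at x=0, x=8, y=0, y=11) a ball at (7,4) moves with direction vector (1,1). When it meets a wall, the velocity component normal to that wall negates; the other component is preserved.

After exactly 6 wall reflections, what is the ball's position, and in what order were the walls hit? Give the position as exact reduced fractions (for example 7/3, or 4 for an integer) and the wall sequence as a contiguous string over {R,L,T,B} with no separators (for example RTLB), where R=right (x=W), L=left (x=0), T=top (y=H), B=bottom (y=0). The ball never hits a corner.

1. t=1 → R at (8,5); v=(-1,1)
2. t=6 → T at (2,11); v=(-1,-1)
3. t=2 → L at (0,9); v=(1,-1)
4. t=8 → R at (8,1); v=(-1,-1)
5. t=1 → B at (7,0); v=(-1,1)
6. t=7 → L at (0,7); v=(1,1)

Final position: (0,7)
Wall sequence: RTLRBL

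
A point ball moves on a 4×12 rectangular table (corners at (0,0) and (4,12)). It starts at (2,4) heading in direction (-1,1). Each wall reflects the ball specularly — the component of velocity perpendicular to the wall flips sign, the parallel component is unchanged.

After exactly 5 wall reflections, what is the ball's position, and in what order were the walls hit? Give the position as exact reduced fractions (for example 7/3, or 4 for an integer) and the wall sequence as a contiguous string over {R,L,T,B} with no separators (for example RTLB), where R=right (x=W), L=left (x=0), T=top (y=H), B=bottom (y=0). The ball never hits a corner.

1. t=2 → L at (0,6); v=(1,1)
2. t=4 → R at (4,10); v=(-1,1)
3. t=2 → T at (2,12); v=(-1,-1)
4. t=2 → L at (0,10); v=(1,-1)
5. t=4 → R at (4,6); v=(-1,-1)

Final position: (4,6)
Wall sequence: LRTLR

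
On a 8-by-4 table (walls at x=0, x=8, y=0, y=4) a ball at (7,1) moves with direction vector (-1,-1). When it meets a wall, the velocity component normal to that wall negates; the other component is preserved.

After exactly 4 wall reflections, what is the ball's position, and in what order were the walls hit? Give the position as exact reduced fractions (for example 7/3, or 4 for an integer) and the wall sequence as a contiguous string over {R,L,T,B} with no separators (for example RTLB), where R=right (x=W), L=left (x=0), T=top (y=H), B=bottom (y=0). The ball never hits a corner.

Final position: (2,0)
Wall sequence: BTLB

1. t=1 → B at (6,0); v=(-1,1)
2. t=4 → T at (2,4); v=(-1,-1)
3. t=2 → L at (0,2); v=(1,-1)
4. t=2 → B at (2,0); v=(1,1)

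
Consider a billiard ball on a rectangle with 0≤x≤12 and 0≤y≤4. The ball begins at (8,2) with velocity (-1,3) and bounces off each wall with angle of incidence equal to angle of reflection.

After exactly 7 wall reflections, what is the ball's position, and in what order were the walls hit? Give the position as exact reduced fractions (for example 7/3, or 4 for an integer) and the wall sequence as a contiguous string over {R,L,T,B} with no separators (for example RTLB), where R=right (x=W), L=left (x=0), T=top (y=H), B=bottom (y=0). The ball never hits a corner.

Final position: (0,2)
Wall sequence: TBTBTBL

1. t=2/3 → T at (22/3,4); v=(-1,-3)
2. t=4/3 → B at (6,0); v=(-1,3)
3. t=4/3 → T at (14/3,4); v=(-1,-3)
4. t=4/3 → B at (10/3,0); v=(-1,3)
5. t=4/3 → T at (2,4); v=(-1,-3)
6. t=4/3 → B at (2/3,0); v=(-1,3)
7. t=2/3 → L at (0,2); v=(1,3)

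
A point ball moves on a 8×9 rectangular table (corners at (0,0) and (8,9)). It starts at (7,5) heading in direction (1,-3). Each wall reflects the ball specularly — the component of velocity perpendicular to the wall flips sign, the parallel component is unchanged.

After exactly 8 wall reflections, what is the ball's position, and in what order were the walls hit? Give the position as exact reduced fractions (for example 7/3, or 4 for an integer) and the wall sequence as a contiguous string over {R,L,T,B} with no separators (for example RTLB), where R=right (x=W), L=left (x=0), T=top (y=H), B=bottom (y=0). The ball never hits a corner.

Final position: (23/3,9)
Wall sequence: RBTBLTBT

1. t=1 → R at (8,2); v=(-1,-3)
2. t=2/3 → B at (22/3,0); v=(-1,3)
3. t=3 → T at (13/3,9); v=(-1,-3)
4. t=3 → B at (4/3,0); v=(-1,3)
5. t=4/3 → L at (0,4); v=(1,3)
6. t=5/3 → T at (5/3,9); v=(1,-3)
7. t=3 → B at (14/3,0); v=(1,3)
8. t=3 → T at (23/3,9); v=(1,-3)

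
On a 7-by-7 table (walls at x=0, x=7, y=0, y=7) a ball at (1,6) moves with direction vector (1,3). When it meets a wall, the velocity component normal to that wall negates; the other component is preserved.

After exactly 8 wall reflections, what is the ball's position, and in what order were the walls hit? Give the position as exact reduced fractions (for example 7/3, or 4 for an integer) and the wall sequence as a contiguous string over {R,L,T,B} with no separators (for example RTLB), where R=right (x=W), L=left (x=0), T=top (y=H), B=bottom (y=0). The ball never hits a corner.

1. t=1/3 → T at (4/3,7); v=(1,-3)
2. t=7/3 → B at (11/3,0); v=(1,3)
3. t=7/3 → T at (6,7); v=(1,-3)
4. t=1 → R at (7,4); v=(-1,-3)
5. t=4/3 → B at (17/3,0); v=(-1,3)
6. t=7/3 → T at (10/3,7); v=(-1,-3)
7. t=7/3 → B at (1,0); v=(-1,3)
8. t=1 → L at (0,3); v=(1,3)

Final position: (0,3)
Wall sequence: TBTRBTBL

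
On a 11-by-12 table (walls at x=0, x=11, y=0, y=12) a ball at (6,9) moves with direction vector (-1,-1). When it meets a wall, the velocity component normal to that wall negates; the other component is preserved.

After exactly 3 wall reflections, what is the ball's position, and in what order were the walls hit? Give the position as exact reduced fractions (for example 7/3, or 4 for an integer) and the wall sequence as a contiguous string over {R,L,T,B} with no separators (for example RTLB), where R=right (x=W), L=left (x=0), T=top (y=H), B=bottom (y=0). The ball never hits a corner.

Final position: (11,8)
Wall sequence: LBR

1. t=6 → L at (0,3); v=(1,-1)
2. t=3 → B at (3,0); v=(1,1)
3. t=8 → R at (11,8); v=(-1,1)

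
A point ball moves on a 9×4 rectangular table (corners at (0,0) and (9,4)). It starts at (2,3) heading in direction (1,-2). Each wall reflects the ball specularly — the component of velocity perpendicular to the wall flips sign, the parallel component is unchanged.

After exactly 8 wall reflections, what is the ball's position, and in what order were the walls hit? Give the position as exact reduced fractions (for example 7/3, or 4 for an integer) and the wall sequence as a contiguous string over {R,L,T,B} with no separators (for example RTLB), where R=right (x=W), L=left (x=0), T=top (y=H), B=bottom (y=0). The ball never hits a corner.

1. t=3/2 → B at (7/2,0); v=(1,2)
2. t=2 → T at (11/2,4); v=(1,-2)
3. t=2 → B at (15/2,0); v=(1,2)
4. t=3/2 → R at (9,3); v=(-1,2)
5. t=1/2 → T at (17/2,4); v=(-1,-2)
6. t=2 → B at (13/2,0); v=(-1,2)
7. t=2 → T at (9/2,4); v=(-1,-2)
8. t=2 → B at (5/2,0); v=(-1,2)

Final position: (5/2,0)
Wall sequence: BTBRTBTB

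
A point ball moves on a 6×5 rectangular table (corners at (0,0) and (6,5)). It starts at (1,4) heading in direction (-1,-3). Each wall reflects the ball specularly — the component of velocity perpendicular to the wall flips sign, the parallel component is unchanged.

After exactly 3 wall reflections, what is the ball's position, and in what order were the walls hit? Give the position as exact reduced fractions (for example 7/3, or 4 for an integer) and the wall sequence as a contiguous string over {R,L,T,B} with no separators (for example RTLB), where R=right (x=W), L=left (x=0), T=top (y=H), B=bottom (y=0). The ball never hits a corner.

1. t=1 → L at (0,1); v=(1,-3)
2. t=1/3 → B at (1/3,0); v=(1,3)
3. t=5/3 → T at (2,5); v=(1,-3)

Final position: (2,5)
Wall sequence: LBT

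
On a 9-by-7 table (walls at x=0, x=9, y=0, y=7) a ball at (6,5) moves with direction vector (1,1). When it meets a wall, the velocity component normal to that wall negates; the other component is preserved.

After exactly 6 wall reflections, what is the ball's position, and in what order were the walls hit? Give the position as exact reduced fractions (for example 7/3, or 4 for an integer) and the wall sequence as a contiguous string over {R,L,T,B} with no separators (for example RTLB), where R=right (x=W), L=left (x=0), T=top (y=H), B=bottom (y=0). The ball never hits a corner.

1. t=2 → T at (8,7); v=(1,-1)
2. t=1 → R at (9,6); v=(-1,-1)
3. t=6 → B at (3,0); v=(-1,1)
4. t=3 → L at (0,3); v=(1,1)
5. t=4 → T at (4,7); v=(1,-1)
6. t=5 → R at (9,2); v=(-1,-1)

Final position: (9,2)
Wall sequence: TRBLTR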